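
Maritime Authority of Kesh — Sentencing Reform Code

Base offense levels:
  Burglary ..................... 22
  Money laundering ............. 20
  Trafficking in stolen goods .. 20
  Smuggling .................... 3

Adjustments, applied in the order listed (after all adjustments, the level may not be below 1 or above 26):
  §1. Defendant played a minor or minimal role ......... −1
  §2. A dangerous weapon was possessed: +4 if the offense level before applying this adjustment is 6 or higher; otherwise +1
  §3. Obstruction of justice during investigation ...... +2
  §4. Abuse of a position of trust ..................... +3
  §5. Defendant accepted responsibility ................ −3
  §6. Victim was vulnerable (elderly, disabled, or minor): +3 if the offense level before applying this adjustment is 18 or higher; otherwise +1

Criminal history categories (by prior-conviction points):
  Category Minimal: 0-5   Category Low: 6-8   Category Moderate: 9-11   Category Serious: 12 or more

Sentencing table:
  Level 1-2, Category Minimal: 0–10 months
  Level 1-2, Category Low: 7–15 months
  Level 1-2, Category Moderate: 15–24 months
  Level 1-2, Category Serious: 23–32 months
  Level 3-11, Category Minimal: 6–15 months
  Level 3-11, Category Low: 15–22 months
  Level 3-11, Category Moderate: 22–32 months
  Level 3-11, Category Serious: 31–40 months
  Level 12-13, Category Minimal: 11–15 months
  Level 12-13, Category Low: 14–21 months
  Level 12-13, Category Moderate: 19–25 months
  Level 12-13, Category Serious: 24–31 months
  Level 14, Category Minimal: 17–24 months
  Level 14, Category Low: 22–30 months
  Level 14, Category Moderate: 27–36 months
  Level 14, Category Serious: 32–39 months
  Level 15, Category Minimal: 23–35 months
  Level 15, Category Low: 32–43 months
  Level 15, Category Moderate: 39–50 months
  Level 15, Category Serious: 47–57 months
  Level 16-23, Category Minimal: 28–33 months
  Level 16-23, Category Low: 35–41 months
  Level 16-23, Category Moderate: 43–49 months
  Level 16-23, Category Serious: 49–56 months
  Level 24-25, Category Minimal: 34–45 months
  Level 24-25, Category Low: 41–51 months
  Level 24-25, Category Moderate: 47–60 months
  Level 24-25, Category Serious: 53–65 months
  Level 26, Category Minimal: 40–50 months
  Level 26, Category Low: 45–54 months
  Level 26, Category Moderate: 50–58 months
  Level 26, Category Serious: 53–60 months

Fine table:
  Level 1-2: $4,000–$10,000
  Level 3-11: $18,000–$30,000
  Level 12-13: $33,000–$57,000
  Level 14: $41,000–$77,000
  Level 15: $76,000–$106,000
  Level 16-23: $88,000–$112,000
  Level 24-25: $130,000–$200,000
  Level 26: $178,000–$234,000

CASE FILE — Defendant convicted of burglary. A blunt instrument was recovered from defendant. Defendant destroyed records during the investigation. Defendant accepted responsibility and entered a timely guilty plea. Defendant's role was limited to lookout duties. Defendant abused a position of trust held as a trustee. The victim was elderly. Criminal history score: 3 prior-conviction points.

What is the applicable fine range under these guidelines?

$178,000–$234,000

Base offense level for burglary: 22.
§1 applies: 22 − 1 = 21.
§2 applies (level before this adjustment is 21 ≥ 6, so +4): 21 + 4 = 25.
§3 applies: 25 + 2 = 27.
§4 applies: 27 + 3 = 30.
§5 applies: 30 − 3 = 27.
§6 applies (level before this adjustment is 27 ≥ 18, so +3): 27 + 3 = 30.
Level 30 exceeds the maximum of 26; capped at 26.
Final offense level: 26.
Level 26 falls in the 26 band.
Fine table: Level 26 → $178,000–$234,000.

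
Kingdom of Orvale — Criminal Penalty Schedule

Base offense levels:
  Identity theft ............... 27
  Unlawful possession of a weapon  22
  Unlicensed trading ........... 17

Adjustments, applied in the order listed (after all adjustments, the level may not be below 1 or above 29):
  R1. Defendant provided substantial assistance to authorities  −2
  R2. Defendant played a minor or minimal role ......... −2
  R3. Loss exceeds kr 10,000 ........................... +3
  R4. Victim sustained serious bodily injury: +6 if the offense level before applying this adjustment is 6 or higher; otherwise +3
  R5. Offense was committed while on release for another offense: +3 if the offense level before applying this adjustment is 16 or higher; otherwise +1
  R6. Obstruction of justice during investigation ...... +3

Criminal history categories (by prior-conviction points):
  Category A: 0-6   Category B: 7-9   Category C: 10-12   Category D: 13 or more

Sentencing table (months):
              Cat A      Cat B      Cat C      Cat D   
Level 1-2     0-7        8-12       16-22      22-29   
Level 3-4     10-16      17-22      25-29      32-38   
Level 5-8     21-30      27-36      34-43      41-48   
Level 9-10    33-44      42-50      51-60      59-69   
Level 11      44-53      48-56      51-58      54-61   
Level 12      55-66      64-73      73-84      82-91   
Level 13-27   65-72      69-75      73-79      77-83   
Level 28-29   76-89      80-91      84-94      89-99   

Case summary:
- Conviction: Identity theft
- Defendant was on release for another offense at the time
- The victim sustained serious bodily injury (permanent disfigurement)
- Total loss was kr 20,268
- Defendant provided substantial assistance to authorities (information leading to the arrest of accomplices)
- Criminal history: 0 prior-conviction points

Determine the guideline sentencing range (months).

Base offense level for identity theft: 27.
R1 applies: 27 − 2 = 25.
R2 does not apply.
R3 applies: 25 + 3 = 28.
R4 applies (level before this adjustment is 28 ≥ 6, so +6): 28 + 6 = 34.
R5 applies (level before this adjustment is 34 ≥ 16, so +3): 34 + 3 = 37.
R6 does not apply.
Level 37 exceeds the maximum of 29; capped at 29.
Final offense level: 29.
Criminal history: 0 prior points → Category A (0-6).
Level 29 falls in the 28-29 band.
Grid: Level 28-29 × Category A = 76-89 months.

76-89 months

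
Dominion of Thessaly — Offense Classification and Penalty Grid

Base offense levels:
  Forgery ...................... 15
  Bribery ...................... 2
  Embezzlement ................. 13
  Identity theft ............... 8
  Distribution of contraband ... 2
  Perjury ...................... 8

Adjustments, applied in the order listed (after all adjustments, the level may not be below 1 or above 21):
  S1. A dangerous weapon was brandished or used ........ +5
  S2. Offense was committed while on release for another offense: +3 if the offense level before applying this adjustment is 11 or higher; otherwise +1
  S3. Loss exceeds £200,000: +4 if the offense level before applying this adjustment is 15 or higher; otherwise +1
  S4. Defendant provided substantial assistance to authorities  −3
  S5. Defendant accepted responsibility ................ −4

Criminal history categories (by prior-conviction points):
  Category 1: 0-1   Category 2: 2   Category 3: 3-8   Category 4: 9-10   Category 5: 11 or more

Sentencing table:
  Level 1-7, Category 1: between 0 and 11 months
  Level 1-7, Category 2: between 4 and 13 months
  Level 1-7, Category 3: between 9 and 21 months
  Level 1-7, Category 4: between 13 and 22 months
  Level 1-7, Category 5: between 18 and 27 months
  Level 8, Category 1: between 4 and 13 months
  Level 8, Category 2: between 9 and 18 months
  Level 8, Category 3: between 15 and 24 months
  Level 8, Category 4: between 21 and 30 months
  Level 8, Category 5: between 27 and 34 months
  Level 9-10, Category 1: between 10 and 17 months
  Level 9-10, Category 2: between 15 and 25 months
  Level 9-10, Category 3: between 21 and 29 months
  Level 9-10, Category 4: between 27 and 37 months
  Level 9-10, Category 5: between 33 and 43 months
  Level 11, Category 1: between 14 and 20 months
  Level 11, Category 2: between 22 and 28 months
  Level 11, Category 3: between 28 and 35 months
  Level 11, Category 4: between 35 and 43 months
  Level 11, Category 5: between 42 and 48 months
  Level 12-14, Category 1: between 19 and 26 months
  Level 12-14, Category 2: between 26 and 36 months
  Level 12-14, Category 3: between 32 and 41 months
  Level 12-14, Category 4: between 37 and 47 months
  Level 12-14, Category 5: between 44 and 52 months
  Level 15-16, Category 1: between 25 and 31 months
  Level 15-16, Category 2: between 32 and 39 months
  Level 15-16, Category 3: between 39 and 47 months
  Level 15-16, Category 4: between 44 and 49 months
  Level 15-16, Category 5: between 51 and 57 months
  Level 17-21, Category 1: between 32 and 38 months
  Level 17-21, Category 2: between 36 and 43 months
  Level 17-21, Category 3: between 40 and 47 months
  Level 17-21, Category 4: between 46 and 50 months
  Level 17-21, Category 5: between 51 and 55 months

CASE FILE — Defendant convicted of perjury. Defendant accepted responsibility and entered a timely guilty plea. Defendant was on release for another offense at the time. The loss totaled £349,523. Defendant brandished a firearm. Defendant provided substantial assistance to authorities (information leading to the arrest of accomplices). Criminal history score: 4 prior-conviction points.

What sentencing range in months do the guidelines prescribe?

Base offense level for perjury: 8.
S1 applies: 8 + 5 = 13.
S2 applies (level before this adjustment is 13 ≥ 11, so +3): 13 + 3 = 16.
S3 applies (level before this adjustment is 16 ≥ 15, so +4): 16 + 4 = 20.
S4 applies: 20 − 3 = 17.
S5 applies: 17 − 4 = 13.
Final offense level: 13.
Criminal history: 4 prior points → Category 3 (3-8).
Level 13 falls in the 12-14 band.
Grid: Level 12-14 × Category 3 = 32-41 months.

32-41 months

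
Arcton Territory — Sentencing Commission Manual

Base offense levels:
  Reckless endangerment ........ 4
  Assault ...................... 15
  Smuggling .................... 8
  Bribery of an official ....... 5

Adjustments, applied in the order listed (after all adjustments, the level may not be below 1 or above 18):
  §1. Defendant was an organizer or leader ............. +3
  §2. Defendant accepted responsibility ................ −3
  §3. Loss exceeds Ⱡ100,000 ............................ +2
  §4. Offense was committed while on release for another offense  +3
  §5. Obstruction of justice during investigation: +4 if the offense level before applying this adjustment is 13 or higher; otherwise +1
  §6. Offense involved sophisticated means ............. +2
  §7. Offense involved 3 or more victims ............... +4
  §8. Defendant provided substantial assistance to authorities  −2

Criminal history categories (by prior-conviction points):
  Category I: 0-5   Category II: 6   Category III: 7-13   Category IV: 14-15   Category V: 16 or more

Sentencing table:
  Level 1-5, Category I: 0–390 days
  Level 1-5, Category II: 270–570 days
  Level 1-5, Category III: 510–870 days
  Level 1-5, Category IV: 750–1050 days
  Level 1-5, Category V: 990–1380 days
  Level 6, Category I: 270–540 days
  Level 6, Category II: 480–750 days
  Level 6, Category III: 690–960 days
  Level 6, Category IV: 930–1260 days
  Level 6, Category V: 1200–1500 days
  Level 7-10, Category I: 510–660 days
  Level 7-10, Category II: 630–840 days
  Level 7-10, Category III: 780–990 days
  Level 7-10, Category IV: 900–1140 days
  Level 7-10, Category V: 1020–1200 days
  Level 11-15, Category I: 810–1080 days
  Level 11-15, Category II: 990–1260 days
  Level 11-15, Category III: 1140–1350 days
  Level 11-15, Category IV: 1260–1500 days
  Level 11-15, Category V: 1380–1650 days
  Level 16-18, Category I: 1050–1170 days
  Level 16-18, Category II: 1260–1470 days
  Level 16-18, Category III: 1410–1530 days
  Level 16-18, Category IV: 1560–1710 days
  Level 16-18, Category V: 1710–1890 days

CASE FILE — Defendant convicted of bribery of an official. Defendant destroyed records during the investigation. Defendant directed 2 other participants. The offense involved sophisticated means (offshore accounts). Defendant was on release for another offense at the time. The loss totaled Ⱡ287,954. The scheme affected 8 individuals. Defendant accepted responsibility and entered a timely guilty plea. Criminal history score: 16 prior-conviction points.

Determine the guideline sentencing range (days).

Base offense level for bribery of an official: 5.
§1 applies: 5 + 3 = 8.
§2 applies: 8 − 3 = 5.
§3 applies: 5 + 2 = 7.
§4 applies: 7 + 3 = 10.
§5 applies (level before this adjustment is 10 < 13, so +1): 10 + 1 = 11.
§6 applies: 11 + 2 = 13.
§7 applies: 13 + 4 = 17.
§8 does not apply.
Final offense level: 17.
Criminal history: 16 prior points → Category V (16+).
Level 17 falls in the 16-18 band.
Grid: Level 16-18 × Category V = 1710-1890 days.

1710-1890 days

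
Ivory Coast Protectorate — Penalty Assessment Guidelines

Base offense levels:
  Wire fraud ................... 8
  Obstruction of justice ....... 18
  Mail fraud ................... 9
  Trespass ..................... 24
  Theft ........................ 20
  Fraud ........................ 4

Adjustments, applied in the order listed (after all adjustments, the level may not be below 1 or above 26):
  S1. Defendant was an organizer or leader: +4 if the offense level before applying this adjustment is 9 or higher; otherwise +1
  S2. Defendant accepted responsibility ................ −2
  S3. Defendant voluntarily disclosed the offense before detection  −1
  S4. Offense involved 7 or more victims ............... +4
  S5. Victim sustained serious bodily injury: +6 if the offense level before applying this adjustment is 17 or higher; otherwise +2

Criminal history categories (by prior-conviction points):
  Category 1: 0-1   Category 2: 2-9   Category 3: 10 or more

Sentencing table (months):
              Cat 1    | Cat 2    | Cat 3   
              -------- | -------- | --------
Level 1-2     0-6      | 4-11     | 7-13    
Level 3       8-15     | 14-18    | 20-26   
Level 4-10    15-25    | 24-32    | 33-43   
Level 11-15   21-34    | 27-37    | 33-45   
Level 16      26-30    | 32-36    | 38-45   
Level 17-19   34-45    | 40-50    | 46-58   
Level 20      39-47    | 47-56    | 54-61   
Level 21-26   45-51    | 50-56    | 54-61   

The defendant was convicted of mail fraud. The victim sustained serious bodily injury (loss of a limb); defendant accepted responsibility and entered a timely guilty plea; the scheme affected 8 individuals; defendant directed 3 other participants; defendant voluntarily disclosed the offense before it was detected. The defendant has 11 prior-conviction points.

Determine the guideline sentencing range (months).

Base offense level for mail fraud: 9.
S1 applies (level before this adjustment is 9 ≥ 9, so +4): 9 + 4 = 13.
S2 applies: 13 − 2 = 11.
S3 applies: 11 − 1 = 10.
S4 applies: 10 + 4 = 14.
S5 applies (level before this adjustment is 14 < 17, so +2): 14 + 2 = 16.
Final offense level: 16.
Criminal history: 11 prior points → Category 3 (10+).
Level 16 falls in the 16 band.
Grid: Level 16 × Category 3 = 38-45 months.

38-45 months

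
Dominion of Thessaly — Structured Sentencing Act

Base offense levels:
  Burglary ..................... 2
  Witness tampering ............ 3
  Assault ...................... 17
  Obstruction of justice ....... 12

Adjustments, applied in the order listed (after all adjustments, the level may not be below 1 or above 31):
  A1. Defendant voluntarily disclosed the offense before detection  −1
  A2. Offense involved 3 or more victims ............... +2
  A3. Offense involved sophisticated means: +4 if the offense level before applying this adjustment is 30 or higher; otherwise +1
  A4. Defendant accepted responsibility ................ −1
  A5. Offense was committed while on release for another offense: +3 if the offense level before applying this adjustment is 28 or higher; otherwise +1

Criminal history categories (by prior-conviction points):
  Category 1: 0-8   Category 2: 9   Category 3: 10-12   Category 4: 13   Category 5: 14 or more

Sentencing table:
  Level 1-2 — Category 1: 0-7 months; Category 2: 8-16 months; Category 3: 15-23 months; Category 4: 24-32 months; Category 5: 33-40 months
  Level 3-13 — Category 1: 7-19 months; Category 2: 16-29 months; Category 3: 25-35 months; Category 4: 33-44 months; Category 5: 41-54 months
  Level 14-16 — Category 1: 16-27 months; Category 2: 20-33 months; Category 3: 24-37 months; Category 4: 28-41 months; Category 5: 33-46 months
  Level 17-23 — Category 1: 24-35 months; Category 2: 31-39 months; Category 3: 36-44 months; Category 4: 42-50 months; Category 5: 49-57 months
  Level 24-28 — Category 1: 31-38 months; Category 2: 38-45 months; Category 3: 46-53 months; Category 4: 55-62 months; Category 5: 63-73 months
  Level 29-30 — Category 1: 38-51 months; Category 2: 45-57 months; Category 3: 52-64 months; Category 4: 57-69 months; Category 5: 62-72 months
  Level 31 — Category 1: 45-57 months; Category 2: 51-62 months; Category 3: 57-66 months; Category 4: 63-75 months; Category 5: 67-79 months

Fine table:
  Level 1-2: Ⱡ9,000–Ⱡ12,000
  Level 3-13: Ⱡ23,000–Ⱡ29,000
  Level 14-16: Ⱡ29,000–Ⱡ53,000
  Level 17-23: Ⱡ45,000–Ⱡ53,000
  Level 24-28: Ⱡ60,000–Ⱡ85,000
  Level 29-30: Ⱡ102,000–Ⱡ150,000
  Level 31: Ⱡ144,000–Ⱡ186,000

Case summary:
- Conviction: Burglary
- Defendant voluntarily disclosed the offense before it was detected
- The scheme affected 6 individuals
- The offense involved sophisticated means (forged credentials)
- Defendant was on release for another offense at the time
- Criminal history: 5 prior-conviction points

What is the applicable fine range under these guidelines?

Base offense level for burglary: 2.
A1 applies: 2 − 1 = 1.
A2 applies: 1 + 2 = 3.
A3 applies (level before this adjustment is 3 < 30, so +1): 3 + 1 = 4.
A5 applies (level before this adjustment is 4 < 28, so +1): 4 + 1 = 5.
Final offense level: 5.
Level 5 falls in the 3-13 band.
Fine table: Level 3-13 → Ⱡ23,000–Ⱡ29,000.

Ⱡ23,000–Ⱡ29,000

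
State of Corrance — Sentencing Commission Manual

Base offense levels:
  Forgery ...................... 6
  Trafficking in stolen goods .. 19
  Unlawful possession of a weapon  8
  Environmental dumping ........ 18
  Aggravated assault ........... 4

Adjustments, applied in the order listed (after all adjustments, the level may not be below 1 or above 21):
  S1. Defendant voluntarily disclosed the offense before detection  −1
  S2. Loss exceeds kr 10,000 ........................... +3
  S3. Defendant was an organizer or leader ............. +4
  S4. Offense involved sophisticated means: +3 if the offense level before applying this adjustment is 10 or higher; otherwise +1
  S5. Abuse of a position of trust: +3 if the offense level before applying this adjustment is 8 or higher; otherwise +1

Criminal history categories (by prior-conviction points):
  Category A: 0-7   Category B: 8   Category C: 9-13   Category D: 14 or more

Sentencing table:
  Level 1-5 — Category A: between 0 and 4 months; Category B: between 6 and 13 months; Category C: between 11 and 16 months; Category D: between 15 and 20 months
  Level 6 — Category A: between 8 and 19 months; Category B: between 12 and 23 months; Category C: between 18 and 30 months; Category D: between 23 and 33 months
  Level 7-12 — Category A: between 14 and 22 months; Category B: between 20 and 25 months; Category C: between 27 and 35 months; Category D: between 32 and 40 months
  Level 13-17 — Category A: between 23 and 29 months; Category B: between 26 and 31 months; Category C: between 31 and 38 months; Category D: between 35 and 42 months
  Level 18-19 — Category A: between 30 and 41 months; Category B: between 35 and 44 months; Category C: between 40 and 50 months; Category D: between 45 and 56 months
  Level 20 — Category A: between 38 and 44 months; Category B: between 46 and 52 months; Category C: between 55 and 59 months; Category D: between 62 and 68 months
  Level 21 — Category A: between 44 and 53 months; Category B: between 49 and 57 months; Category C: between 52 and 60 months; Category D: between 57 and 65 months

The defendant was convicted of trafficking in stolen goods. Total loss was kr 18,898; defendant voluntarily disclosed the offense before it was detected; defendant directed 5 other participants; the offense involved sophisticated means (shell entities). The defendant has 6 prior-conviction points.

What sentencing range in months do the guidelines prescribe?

44-53 months

Base offense level for trafficking in stolen goods: 19.
S1 applies: 19 − 1 = 18.
S2 applies: 18 + 3 = 21.
S3 applies: 21 + 4 = 25.
S4 applies (level before this adjustment is 25 ≥ 10, so +3): 25 + 3 = 28.
Level 28 exceeds the maximum of 21; capped at 21.
Final offense level: 21.
Criminal history: 6 prior points → Category A (0-7).
Level 21 falls in the 21 band.
Grid: Level 21 × Category A = 44-53 months.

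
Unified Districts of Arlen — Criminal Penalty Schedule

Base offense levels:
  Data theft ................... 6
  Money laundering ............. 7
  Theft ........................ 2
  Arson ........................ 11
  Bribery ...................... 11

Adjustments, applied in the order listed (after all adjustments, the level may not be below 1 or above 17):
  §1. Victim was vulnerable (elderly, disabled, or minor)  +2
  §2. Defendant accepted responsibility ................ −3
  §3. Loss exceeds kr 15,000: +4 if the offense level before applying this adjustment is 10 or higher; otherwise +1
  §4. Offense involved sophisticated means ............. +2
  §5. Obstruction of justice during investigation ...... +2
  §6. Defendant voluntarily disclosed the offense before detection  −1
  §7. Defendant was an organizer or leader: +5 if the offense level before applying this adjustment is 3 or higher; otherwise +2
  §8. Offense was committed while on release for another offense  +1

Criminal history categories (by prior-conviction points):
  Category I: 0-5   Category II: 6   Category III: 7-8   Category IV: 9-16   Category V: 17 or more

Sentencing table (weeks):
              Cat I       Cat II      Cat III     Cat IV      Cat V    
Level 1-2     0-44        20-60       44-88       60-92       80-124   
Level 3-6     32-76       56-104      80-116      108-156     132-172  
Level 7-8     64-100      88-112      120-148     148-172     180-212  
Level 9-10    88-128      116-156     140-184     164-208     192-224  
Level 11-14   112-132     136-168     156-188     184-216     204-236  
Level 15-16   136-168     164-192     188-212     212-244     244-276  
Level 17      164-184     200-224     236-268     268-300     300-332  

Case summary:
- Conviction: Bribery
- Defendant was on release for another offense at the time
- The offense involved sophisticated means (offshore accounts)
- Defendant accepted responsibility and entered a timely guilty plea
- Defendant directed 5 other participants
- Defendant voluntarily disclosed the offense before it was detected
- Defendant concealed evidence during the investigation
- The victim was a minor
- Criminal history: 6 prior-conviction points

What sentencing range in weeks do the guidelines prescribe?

Base offense level for bribery: 11.
§1 applies: 11 + 2 = 13.
§2 applies: 13 − 3 = 10.
§4 applies: 10 + 2 = 12.
§5 applies: 12 + 2 = 14.
§6 applies: 14 − 1 = 13.
§7 applies (level before this adjustment is 13 ≥ 3, so +5): 13 + 5 = 18.
§8 applies: 18 + 1 = 19.
Level 19 exceeds the maximum of 17; capped at 17.
Final offense level: 17.
Criminal history: 6 prior points → Category II (6).
Level 17 falls in the 17 band.
Grid: Level 17 × Category II = 200-224 weeks.

200-224 weeks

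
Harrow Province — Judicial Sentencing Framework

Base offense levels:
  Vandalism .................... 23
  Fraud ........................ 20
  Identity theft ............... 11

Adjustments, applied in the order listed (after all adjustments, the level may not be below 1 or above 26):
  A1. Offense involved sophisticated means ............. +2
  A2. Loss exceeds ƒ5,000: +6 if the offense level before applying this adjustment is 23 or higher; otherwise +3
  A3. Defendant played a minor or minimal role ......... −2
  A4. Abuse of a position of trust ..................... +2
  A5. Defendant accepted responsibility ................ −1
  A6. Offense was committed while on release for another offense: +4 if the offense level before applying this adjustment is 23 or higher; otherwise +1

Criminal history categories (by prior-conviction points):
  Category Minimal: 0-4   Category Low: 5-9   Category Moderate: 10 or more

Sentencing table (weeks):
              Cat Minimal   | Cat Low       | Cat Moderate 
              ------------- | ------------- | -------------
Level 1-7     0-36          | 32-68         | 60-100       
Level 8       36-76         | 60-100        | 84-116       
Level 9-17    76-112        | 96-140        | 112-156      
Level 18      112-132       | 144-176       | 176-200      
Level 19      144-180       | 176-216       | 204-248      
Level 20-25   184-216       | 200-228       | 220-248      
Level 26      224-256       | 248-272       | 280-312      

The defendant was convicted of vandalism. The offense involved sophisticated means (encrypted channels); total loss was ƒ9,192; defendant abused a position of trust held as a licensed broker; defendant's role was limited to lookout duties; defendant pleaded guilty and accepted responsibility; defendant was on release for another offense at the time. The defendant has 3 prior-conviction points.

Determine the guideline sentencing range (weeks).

224-256 weeks

Base offense level for vandalism: 23.
A1 applies: 23 + 2 = 25.
A2 applies (level before this adjustment is 25 ≥ 23, so +6): 25 + 6 = 31.
A3 applies: 31 − 2 = 29.
A4 applies: 29 + 2 = 31.
A5 applies: 31 − 1 = 30.
A6 applies (level before this adjustment is 30 ≥ 23, so +4): 30 + 4 = 34.
Level 34 exceeds the maximum of 26; capped at 26.
Final offense level: 26.
Criminal history: 3 prior points → Category Minimal (0-4).
Level 26 falls in the 26 band.
Grid: Level 26 × Category Minimal = 224-256 weeks.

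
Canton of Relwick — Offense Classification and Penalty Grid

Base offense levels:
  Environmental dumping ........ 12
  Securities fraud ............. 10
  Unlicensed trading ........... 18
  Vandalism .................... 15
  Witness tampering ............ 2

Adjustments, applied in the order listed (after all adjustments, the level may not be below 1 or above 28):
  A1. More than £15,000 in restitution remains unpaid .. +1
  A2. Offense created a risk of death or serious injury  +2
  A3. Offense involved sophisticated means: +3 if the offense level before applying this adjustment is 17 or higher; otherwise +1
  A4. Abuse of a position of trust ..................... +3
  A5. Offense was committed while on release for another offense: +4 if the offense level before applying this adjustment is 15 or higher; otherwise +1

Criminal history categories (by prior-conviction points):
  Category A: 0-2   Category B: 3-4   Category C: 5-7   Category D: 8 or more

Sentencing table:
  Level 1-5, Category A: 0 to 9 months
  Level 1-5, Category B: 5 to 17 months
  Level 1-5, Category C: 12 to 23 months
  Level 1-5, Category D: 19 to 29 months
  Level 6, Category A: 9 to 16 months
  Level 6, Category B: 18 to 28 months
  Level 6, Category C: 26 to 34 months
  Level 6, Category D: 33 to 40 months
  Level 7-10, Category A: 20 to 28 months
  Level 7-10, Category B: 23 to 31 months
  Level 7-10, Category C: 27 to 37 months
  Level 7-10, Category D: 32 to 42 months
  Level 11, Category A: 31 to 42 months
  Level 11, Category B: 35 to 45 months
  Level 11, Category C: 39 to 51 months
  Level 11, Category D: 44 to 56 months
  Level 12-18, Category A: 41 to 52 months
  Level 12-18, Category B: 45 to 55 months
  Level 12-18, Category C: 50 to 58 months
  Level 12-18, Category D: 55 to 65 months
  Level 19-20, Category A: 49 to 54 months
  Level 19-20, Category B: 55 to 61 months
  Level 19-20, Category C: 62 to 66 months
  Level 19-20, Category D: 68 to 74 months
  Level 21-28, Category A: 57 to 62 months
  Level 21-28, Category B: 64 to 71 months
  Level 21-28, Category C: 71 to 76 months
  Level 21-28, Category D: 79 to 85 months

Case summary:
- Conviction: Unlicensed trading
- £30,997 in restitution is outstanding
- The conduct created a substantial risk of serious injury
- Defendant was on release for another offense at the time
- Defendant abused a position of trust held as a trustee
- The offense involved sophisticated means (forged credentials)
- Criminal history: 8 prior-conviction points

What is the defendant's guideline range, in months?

79-85 months

Base offense level for unlicensed trading: 18.
A1 applies: 18 + 1 = 19.
A2 applies: 19 + 2 = 21.
A3 applies (level before this adjustment is 21 ≥ 17, so +3): 21 + 3 = 24.
A4 applies: 24 + 3 = 27.
A5 applies (level before this adjustment is 27 ≥ 15, so +4): 27 + 4 = 31.
Level 31 exceeds the maximum of 28; capped at 28.
Final offense level: 28.
Criminal history: 8 prior points → Category D (8+).
Level 28 falls in the 21-28 band.
Grid: Level 21-28 × Category D = 79-85 months.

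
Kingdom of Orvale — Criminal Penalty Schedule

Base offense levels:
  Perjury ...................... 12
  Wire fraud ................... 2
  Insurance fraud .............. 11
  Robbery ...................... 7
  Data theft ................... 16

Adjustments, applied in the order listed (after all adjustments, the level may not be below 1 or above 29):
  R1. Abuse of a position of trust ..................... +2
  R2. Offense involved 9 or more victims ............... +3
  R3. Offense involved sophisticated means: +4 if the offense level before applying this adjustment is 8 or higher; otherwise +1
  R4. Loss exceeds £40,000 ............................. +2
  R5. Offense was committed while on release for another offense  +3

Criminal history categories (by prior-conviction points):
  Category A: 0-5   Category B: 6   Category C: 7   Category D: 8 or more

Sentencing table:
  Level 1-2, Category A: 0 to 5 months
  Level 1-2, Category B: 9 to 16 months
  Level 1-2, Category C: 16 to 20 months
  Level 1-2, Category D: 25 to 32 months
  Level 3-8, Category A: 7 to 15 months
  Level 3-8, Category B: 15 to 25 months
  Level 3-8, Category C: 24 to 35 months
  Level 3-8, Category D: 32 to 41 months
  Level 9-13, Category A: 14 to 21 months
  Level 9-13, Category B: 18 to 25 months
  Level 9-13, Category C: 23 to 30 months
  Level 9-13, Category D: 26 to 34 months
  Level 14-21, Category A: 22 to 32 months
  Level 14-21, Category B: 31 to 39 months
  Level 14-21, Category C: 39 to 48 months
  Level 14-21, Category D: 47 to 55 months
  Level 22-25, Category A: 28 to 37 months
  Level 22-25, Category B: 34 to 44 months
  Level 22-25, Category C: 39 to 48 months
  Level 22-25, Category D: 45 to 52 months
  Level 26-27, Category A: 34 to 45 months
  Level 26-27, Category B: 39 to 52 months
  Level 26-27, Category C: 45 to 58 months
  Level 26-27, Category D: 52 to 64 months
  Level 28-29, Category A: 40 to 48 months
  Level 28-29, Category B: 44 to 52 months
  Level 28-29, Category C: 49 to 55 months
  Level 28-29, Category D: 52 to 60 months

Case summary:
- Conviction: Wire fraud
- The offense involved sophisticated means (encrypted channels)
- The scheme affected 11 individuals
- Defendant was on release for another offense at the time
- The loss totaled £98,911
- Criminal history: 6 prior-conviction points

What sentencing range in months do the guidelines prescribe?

Base offense level for wire fraud: 2.
R1 does not apply.
R2 applies: 2 + 3 = 5.
R3 applies (level before this adjustment is 5 < 8, so +1): 5 + 1 = 6.
R4 applies: 6 + 2 = 8.
R5 applies: 8 + 3 = 11.
Final offense level: 11.
Criminal history: 6 prior points → Category B (6).
Level 11 falls in the 9-13 band.
Grid: Level 9-13 × Category B = 18-25 months.

18-25 months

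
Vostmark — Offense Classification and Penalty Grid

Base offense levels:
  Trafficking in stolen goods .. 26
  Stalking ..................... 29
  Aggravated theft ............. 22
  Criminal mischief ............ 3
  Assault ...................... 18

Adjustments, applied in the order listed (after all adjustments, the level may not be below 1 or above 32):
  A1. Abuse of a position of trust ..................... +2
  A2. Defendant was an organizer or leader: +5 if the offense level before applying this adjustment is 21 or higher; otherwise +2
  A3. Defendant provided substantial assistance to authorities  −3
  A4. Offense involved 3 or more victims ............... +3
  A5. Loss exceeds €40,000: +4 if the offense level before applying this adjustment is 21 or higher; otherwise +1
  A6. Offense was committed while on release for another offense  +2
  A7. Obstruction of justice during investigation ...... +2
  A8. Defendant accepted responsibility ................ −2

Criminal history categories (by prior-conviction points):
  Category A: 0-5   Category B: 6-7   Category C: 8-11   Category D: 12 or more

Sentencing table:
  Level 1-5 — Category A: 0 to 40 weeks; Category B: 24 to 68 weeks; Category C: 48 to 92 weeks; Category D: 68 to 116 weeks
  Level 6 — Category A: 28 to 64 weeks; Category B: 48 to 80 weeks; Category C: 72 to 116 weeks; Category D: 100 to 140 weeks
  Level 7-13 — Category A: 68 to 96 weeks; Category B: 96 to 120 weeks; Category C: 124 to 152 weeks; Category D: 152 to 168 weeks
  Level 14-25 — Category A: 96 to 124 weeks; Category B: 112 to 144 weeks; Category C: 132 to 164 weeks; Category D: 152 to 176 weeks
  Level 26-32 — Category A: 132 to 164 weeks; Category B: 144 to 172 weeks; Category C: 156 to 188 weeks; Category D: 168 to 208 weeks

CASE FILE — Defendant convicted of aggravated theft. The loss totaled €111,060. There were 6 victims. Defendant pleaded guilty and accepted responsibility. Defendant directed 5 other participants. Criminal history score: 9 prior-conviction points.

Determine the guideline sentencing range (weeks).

156-188 weeks

Base offense level for aggravated theft: 22.
A2 applies (level before this adjustment is 22 ≥ 21, so +5): 22 + 5 = 27.
A4 applies: 27 + 3 = 30.
A5 applies (level before this adjustment is 30 ≥ 21, so +4): 30 + 4 = 34.
A7 does not apply.
A8 applies: 34 − 2 = 32.
Final offense level: 32.
Criminal history: 9 prior points → Category C (8-11).
Level 32 falls in the 26-32 band.
Grid: Level 26-32 × Category C = 156-188 weeks.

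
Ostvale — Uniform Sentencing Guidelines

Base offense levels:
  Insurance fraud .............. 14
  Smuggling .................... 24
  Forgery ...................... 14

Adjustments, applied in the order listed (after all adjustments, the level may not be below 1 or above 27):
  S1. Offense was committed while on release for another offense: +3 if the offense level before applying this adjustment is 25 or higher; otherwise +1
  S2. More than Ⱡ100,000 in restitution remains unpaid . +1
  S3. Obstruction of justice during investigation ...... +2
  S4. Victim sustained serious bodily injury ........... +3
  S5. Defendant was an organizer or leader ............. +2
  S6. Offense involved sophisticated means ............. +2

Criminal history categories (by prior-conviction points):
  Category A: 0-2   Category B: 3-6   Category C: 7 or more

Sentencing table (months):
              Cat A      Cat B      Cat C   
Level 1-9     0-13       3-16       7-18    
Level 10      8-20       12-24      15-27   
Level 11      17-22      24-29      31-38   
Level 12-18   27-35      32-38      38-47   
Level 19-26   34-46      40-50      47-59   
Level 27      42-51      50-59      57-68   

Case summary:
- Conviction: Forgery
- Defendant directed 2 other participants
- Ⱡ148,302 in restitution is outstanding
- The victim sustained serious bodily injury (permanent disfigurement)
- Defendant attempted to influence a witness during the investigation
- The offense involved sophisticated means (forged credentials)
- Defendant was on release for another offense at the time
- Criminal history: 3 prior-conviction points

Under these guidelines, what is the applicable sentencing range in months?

40-50 months

Base offense level for forgery: 14.
S1 applies (level before this adjustment is 14 < 25, so +1): 14 + 1 = 15.
S2 applies: 15 + 1 = 16.
S3 applies: 16 + 2 = 18.
S4 applies: 18 + 3 = 21.
S5 applies: 21 + 2 = 23.
S6 applies: 23 + 2 = 25.
Final offense level: 25.
Criminal history: 3 prior points → Category B (3-6).
Level 25 falls in the 19-26 band.
Grid: Level 19-26 × Category B = 40-50 months.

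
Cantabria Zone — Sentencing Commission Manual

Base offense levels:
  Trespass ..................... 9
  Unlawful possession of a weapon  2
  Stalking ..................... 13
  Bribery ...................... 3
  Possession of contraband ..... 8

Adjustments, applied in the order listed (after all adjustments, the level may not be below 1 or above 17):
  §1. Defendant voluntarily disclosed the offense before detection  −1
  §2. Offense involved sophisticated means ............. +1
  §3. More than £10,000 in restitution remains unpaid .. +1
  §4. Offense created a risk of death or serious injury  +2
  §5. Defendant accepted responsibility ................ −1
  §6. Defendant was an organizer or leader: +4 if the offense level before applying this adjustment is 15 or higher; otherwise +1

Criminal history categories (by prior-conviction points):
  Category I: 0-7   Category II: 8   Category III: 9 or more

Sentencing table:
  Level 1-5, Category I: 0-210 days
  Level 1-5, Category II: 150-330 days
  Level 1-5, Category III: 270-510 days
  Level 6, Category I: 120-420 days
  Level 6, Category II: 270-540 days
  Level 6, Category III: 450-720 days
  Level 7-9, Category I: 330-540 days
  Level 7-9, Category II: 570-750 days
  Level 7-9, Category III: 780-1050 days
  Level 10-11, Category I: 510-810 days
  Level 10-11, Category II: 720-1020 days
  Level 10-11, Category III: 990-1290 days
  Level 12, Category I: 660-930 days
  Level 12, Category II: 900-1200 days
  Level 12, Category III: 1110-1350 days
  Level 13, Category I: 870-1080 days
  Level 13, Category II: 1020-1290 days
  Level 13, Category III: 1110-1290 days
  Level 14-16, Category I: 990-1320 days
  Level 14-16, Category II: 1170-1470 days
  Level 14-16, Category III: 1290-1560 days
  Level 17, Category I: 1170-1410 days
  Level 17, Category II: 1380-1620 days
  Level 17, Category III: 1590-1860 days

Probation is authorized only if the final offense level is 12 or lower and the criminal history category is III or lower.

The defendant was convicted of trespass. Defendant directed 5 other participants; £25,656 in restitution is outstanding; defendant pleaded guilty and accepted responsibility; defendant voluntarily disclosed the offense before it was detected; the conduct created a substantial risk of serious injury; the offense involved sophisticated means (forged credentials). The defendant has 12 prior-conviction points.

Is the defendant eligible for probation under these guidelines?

Base offense level for trespass: 9.
§1 applies: 9 − 1 = 8.
§2 applies: 8 + 1 = 9.
§3 applies: 9 + 1 = 10.
§4 applies: 10 + 2 = 12.
§5 applies: 12 − 1 = 11.
§6 applies (level before this adjustment is 11 < 15, so +1): 11 + 1 = 12.
Final offense level: 12.
Criminal history: 12 prior points → Category III (9+).
Level 12 falls in the 12 band.
Grid: Level 12 × Category III = 1110-1350 days.
Probation check: level 12 ≤ 12 and category III ≤ III → eligible.

Yes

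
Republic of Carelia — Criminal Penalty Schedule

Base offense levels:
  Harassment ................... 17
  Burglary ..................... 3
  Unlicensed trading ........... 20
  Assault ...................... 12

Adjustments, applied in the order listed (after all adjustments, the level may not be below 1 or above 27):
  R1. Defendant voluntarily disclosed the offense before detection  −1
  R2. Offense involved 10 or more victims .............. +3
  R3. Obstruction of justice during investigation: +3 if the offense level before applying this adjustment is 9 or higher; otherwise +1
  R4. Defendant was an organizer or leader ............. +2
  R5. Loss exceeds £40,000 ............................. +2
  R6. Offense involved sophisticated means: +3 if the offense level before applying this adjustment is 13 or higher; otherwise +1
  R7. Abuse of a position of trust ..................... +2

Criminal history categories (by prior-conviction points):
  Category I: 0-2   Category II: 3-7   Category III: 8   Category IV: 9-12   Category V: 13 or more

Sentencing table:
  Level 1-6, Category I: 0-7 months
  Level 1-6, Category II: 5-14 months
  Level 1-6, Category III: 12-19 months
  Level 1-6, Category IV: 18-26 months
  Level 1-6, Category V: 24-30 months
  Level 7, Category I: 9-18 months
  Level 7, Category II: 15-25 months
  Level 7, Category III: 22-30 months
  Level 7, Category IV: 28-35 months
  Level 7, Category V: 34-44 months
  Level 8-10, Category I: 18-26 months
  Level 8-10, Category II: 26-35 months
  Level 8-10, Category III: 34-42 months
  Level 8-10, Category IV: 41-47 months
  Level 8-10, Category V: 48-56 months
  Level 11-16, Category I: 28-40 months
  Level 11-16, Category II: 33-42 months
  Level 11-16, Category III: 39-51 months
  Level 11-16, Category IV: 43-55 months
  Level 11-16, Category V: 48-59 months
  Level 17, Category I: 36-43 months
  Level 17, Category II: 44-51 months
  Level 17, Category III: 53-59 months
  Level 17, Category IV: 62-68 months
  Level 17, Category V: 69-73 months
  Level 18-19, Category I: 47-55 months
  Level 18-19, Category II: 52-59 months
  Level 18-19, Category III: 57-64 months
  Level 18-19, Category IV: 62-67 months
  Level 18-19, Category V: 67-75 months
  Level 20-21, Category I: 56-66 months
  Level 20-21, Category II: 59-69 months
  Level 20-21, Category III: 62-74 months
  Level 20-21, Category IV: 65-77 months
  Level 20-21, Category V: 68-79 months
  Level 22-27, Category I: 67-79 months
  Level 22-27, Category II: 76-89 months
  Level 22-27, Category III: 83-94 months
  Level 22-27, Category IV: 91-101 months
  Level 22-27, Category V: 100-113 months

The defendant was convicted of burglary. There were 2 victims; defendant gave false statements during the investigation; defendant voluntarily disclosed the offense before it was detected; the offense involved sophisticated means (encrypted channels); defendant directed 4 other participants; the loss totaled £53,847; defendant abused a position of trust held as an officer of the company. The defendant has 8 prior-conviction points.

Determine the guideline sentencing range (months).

Base offense level for burglary: 3.
R1 applies: 3 − 1 = 2.
R2 does not apply.
R3 applies (level before this adjustment is 2 < 9, so +1): 2 + 1 = 3.
R4 applies: 3 + 2 = 5.
R5 applies: 5 + 2 = 7.
R6 applies (level before this adjustment is 7 < 13, so +1): 7 + 1 = 8.
R7 applies: 8 + 2 = 10.
Final offense level: 10.
Criminal history: 8 prior points → Category III (8).
Level 10 falls in the 8-10 band.
Grid: Level 8-10 × Category III = 34-42 months.

34-42 months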